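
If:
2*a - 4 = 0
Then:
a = 2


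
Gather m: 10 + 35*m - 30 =35*m - 20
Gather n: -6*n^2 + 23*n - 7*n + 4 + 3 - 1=-6*n^2 + 16*n + 6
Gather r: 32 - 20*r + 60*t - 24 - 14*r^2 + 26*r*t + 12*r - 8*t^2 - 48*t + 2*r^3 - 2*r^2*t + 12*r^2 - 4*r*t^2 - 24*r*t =2*r^3 + r^2*(-2*t - 2) + r*(-4*t^2 + 2*t - 8) - 8*t^2 + 12*t + 8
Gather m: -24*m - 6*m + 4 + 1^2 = 5 - 30*m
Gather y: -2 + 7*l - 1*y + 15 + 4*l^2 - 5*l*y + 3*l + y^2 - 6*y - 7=4*l^2 + 10*l + y^2 + y*(-5*l - 7) + 6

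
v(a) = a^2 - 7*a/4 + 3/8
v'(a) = 2*a - 7/4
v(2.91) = 3.75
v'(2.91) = 4.07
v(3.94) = 9.00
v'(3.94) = 6.13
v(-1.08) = 3.43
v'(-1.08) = -3.91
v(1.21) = -0.28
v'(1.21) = 0.67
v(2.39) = 1.90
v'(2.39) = 3.03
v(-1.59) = 5.69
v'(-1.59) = -4.93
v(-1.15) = 3.71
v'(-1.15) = -4.05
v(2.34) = 1.76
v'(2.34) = 2.93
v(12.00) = 123.38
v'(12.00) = 22.25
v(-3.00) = 14.62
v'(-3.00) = -7.75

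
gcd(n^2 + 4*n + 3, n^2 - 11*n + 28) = 1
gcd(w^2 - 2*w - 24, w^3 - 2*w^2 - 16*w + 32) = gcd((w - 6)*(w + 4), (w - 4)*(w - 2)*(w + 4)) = w + 4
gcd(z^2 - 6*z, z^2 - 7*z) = z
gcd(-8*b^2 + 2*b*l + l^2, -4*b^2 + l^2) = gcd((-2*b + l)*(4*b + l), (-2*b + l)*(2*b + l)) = 2*b - l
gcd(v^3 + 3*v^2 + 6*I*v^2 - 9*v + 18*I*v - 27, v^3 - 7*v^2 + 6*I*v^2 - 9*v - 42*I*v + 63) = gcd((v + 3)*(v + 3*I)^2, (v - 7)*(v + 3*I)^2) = v^2 + 6*I*v - 9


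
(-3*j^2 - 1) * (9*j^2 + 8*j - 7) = -27*j^4 - 24*j^3 + 12*j^2 - 8*j + 7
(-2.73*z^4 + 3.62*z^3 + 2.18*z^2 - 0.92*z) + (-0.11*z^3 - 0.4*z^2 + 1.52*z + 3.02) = -2.73*z^4 + 3.51*z^3 + 1.78*z^2 + 0.6*z + 3.02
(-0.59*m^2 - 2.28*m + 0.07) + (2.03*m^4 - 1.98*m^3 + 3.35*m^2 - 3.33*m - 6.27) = 2.03*m^4 - 1.98*m^3 + 2.76*m^2 - 5.61*m - 6.2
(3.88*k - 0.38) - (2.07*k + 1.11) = 1.81*k - 1.49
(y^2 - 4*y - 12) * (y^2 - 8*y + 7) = y^4 - 12*y^3 + 27*y^2 + 68*y - 84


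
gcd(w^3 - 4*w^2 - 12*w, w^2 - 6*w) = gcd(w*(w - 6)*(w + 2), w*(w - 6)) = w^2 - 6*w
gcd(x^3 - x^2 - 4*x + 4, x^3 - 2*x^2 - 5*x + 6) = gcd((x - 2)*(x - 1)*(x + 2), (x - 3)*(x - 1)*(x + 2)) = x^2 + x - 2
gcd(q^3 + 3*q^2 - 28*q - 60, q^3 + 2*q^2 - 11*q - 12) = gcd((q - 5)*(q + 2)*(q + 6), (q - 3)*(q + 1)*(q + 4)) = 1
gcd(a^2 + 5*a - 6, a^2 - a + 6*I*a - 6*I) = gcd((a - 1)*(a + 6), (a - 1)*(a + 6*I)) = a - 1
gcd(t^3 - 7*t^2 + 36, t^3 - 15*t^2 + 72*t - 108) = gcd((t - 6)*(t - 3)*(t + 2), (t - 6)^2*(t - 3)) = t^2 - 9*t + 18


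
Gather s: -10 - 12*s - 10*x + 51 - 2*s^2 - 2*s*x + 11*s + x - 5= -2*s^2 + s*(-2*x - 1) - 9*x + 36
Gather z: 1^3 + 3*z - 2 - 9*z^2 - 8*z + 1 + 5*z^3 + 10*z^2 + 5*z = 5*z^3 + z^2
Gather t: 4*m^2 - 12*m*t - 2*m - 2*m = 4*m^2 - 12*m*t - 4*m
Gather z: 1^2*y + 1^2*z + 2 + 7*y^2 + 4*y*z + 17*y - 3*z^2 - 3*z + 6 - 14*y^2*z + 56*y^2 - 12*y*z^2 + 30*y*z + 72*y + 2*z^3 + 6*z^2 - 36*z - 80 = 63*y^2 + 90*y + 2*z^3 + z^2*(3 - 12*y) + z*(-14*y^2 + 34*y - 38) - 72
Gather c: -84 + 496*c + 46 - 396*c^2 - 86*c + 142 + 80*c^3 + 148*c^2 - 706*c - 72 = 80*c^3 - 248*c^2 - 296*c + 32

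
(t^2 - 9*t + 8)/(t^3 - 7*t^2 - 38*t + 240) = (t - 1)/(t^2 + t - 30)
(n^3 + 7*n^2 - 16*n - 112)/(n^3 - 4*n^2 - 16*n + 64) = (n + 7)/(n - 4)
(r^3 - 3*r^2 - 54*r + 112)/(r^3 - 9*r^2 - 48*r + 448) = (r - 2)/(r - 8)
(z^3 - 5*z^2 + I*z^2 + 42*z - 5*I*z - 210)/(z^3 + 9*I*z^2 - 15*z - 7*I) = (z^2 - z*(5 + 6*I) + 30*I)/(z^2 + 2*I*z - 1)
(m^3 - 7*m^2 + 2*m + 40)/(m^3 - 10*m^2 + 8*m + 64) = (m - 5)/(m - 8)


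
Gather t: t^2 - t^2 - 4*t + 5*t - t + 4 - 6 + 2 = 0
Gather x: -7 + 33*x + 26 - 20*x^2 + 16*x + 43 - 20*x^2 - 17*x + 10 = -40*x^2 + 32*x + 72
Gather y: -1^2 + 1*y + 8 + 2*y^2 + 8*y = 2*y^2 + 9*y + 7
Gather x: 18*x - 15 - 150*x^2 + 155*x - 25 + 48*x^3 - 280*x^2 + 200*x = 48*x^3 - 430*x^2 + 373*x - 40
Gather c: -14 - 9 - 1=-24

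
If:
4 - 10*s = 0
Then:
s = 2/5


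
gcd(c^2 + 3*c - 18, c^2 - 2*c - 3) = c - 3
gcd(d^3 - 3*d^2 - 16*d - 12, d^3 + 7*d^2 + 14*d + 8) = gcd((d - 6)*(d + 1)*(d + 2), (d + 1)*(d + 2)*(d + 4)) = d^2 + 3*d + 2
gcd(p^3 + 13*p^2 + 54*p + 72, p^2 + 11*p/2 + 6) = p + 4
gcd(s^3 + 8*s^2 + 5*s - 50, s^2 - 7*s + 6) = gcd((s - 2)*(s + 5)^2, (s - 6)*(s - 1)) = 1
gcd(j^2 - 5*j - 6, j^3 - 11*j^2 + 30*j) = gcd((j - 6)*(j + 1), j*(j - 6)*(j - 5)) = j - 6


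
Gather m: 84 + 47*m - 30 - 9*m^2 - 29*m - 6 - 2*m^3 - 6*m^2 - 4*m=-2*m^3 - 15*m^2 + 14*m + 48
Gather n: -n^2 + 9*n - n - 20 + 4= -n^2 + 8*n - 16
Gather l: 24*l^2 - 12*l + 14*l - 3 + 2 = 24*l^2 + 2*l - 1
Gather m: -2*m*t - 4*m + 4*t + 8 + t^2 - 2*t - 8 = m*(-2*t - 4) + t^2 + 2*t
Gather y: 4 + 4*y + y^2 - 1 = y^2 + 4*y + 3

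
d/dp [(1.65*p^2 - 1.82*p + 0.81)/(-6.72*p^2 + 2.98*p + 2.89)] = (-7.3134*p^2 + 20.4234*p - 7.6736)/(45.1584*p^4 - 40.0512*p^3 - 29.9612*p^2 + 17.2244*p + 8.3521)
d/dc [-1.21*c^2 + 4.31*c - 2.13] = 4.31 - 2.42*c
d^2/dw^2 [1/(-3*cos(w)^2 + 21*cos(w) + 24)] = (-4*sin(w)^4 + 83*sin(w)^2 + 119*cos(w)/4 + 21*cos(3*w)/4 + 35)/(3*(sin(w)^2 + 7*cos(w) + 7)^3)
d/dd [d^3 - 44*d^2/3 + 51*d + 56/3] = 3*d^2 - 88*d/3 + 51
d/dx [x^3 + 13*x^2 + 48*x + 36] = 3*x^2 + 26*x + 48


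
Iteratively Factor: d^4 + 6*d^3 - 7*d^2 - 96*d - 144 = (d + 3)*(d^3 + 3*d^2 - 16*d - 48) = (d + 3)*(d + 4)*(d^2 - d - 12) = (d + 3)^2*(d + 4)*(d - 4)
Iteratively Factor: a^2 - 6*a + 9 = (a - 3)*(a - 3)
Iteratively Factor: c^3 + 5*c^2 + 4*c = (c + 1)*(c^2 + 4*c) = (c + 1)*(c + 4)*(c)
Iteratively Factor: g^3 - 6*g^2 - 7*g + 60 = (g - 4)*(g^2 - 2*g - 15) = (g - 4)*(g + 3)*(g - 5)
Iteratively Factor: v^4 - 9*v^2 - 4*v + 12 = (v - 1)*(v^3 + v^2 - 8*v - 12) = (v - 1)*(v + 2)*(v^2 - v - 6) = (v - 1)*(v + 2)^2*(v - 3)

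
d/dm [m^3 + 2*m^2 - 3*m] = 3*m^2 + 4*m - 3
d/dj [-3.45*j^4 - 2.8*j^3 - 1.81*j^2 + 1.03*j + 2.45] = -13.8*j^3 - 8.4*j^2 - 3.62*j + 1.03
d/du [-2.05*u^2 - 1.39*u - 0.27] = -4.1*u - 1.39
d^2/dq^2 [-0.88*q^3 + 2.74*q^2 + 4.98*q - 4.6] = 5.48 - 5.28*q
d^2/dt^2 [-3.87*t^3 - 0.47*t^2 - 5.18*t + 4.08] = -23.22*t - 0.94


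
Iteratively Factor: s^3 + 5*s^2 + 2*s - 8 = (s + 4)*(s^2 + s - 2) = (s - 1)*(s + 4)*(s + 2)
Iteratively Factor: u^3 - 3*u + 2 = (u - 1)*(u^2 + u - 2) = (u - 1)^2*(u + 2)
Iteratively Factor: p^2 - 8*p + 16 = (p - 4)*(p - 4)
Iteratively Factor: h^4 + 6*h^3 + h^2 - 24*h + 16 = (h - 1)*(h^3 + 7*h^2 + 8*h - 16) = (h - 1)^2*(h^2 + 8*h + 16) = (h - 1)^2*(h + 4)*(h + 4)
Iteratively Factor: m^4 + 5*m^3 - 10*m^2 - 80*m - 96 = (m + 4)*(m^3 + m^2 - 14*m - 24) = (m + 3)*(m + 4)*(m^2 - 2*m - 8) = (m + 2)*(m + 3)*(m + 4)*(m - 4)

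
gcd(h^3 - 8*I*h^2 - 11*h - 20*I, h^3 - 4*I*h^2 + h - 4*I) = h^2 - 3*I*h + 4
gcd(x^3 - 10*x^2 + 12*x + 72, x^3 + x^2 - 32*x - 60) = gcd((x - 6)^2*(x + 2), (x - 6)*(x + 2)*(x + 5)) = x^2 - 4*x - 12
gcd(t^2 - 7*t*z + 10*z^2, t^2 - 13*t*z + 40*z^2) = -t + 5*z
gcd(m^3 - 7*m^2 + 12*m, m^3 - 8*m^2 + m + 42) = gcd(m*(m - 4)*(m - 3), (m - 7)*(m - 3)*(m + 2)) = m - 3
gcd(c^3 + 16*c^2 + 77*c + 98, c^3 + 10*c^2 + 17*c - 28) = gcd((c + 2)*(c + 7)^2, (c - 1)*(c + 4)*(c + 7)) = c + 7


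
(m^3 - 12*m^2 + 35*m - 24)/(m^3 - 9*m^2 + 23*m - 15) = (m - 8)/(m - 5)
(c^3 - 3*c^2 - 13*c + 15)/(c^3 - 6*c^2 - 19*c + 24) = (c - 5)/(c - 8)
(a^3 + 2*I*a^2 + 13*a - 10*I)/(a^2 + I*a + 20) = (a^2 - 3*I*a - 2)/(a - 4*I)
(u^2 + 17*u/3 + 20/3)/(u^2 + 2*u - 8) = (u + 5/3)/(u - 2)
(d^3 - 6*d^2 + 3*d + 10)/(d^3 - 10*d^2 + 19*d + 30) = (d - 2)/(d - 6)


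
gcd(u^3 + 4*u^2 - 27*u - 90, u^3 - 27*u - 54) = u + 3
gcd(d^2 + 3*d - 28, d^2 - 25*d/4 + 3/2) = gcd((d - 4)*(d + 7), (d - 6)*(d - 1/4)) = 1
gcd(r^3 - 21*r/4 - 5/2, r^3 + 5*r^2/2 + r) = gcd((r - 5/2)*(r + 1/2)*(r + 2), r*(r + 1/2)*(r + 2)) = r^2 + 5*r/2 + 1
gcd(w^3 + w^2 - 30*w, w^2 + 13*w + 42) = w + 6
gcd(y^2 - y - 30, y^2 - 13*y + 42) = y - 6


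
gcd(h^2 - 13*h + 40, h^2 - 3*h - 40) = h - 8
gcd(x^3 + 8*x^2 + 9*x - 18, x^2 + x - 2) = x - 1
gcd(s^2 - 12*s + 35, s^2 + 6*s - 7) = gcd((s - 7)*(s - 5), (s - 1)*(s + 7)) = 1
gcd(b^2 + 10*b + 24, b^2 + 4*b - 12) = b + 6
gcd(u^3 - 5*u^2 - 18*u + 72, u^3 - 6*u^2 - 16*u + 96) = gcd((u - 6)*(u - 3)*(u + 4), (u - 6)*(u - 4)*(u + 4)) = u^2 - 2*u - 24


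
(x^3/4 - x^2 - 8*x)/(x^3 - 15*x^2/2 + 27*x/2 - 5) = x*(x^2 - 4*x - 32)/(2*(2*x^3 - 15*x^2 + 27*x - 10))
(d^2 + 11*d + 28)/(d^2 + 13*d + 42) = (d + 4)/(d + 6)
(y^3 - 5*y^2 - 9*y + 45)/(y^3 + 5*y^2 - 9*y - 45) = (y - 5)/(y + 5)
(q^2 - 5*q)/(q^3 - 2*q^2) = (q - 5)/(q*(q - 2))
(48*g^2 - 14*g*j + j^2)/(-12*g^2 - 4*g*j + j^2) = (-8*g + j)/(2*g + j)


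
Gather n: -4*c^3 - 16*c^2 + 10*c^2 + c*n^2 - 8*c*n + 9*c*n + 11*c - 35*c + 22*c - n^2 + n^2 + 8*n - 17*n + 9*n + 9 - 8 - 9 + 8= -4*c^3 - 6*c^2 + c*n^2 + c*n - 2*c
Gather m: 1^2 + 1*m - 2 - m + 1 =0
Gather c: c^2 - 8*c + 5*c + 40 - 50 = c^2 - 3*c - 10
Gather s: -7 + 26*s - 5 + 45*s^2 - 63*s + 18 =45*s^2 - 37*s + 6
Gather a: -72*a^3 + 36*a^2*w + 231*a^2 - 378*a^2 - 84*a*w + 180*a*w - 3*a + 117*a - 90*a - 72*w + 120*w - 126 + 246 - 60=-72*a^3 + a^2*(36*w - 147) + a*(96*w + 24) + 48*w + 60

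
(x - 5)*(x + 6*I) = x^2 - 5*x + 6*I*x - 30*I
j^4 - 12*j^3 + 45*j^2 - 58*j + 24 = (j - 6)*(j - 4)*(j - 1)^2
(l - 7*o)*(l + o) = l^2 - 6*l*o - 7*o^2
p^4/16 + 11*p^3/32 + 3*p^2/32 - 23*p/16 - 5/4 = (p/4 + 1/4)*(p/4 + 1)*(p - 2)*(p + 5/2)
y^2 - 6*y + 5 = (y - 5)*(y - 1)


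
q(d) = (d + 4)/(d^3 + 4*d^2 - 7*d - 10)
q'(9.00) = 0.00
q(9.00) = 0.01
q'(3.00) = -0.27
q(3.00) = 0.22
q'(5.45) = -0.02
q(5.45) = 0.04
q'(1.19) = -0.38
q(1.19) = -0.47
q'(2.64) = -0.68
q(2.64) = 0.37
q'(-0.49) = 0.92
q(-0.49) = -0.61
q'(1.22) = -0.42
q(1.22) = -0.48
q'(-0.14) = 0.28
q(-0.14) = -0.43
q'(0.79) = -0.12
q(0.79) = -0.38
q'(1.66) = -2.44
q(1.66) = -0.94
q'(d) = (d + 4)*(-3*d^2 - 8*d + 7)/(d^3 + 4*d^2 - 7*d - 10)^2 + 1/(d^3 + 4*d^2 - 7*d - 10)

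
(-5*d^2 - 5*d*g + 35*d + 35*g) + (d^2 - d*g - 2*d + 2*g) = -4*d^2 - 6*d*g + 33*d + 37*g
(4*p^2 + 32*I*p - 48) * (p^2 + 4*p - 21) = 4*p^4 + 16*p^3 + 32*I*p^3 - 132*p^2 + 128*I*p^2 - 192*p - 672*I*p + 1008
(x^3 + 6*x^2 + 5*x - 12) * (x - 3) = x^4 + 3*x^3 - 13*x^2 - 27*x + 36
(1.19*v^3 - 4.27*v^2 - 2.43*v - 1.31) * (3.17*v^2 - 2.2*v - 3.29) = 3.7723*v^5 - 16.1539*v^4 - 2.2242*v^3 + 15.2416*v^2 + 10.8767*v + 4.3099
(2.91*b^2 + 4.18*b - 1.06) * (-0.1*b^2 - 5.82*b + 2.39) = -0.291*b^4 - 17.3542*b^3 - 17.2667*b^2 + 16.1594*b - 2.5334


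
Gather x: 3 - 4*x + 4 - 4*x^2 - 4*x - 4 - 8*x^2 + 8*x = 3 - 12*x^2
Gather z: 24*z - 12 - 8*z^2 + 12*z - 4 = -8*z^2 + 36*z - 16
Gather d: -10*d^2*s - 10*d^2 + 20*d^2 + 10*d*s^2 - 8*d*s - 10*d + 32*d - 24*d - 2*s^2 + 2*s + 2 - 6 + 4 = d^2*(10 - 10*s) + d*(10*s^2 - 8*s - 2) - 2*s^2 + 2*s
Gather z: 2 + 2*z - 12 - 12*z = -10*z - 10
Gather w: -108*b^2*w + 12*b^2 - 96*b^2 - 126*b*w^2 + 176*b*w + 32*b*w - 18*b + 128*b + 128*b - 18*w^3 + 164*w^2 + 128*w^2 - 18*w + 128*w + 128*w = -84*b^2 + 238*b - 18*w^3 + w^2*(292 - 126*b) + w*(-108*b^2 + 208*b + 238)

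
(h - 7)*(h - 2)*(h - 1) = h^3 - 10*h^2 + 23*h - 14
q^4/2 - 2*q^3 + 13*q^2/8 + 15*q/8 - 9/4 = (q/2 + 1/2)*(q - 2)*(q - 3/2)^2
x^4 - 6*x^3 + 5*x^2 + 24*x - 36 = (x - 3)^2*(x - 2)*(x + 2)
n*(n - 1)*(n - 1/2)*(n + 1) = n^4 - n^3/2 - n^2 + n/2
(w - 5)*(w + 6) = w^2 + w - 30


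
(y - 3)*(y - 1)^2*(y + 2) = y^4 - 3*y^3 - 3*y^2 + 11*y - 6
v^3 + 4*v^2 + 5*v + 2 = (v + 1)^2*(v + 2)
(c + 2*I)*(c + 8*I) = c^2 + 10*I*c - 16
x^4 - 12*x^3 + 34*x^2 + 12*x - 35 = (x - 7)*(x - 5)*(x - 1)*(x + 1)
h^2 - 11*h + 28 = (h - 7)*(h - 4)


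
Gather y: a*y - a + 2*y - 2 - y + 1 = -a + y*(a + 1) - 1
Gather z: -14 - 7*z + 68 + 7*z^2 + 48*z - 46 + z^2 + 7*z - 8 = 8*z^2 + 48*z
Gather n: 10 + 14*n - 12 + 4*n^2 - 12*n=4*n^2 + 2*n - 2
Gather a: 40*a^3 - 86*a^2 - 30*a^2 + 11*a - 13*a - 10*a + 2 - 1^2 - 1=40*a^3 - 116*a^2 - 12*a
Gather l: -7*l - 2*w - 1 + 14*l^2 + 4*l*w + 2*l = 14*l^2 + l*(4*w - 5) - 2*w - 1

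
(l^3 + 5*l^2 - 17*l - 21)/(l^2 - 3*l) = l + 8 + 7/l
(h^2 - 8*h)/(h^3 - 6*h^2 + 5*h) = (h - 8)/(h^2 - 6*h + 5)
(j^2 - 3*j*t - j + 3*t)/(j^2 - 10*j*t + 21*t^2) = (1 - j)/(-j + 7*t)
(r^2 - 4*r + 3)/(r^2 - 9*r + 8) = (r - 3)/(r - 8)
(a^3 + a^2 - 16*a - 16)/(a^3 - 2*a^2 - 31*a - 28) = (a - 4)/(a - 7)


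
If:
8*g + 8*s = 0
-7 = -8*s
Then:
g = -7/8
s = 7/8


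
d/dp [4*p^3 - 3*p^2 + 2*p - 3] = 12*p^2 - 6*p + 2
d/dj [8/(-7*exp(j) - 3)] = 56*exp(j)/(7*exp(j) + 3)^2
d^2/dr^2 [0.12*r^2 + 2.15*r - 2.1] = 0.240000000000000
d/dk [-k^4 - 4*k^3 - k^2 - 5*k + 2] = -4*k^3 - 12*k^2 - 2*k - 5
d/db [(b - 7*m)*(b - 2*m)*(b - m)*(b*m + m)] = m*(4*b^3 - 30*b^2*m + 3*b^2 + 46*b*m^2 - 20*b*m - 14*m^3 + 23*m^2)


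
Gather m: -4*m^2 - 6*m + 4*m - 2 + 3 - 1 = -4*m^2 - 2*m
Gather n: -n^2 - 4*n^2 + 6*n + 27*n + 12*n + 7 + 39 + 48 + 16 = -5*n^2 + 45*n + 110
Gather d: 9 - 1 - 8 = 0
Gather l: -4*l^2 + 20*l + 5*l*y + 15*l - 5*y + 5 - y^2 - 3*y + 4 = -4*l^2 + l*(5*y + 35) - y^2 - 8*y + 9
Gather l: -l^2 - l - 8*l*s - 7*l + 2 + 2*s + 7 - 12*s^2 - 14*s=-l^2 + l*(-8*s - 8) - 12*s^2 - 12*s + 9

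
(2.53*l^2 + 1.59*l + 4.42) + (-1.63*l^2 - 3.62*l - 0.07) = 0.9*l^2 - 2.03*l + 4.35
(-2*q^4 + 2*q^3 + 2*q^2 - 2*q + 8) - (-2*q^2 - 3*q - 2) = -2*q^4 + 2*q^3 + 4*q^2 + q + 10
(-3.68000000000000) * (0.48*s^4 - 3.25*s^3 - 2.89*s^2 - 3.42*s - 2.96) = -1.7664*s^4 + 11.96*s^3 + 10.6352*s^2 + 12.5856*s + 10.8928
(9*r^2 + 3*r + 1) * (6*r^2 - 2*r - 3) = 54*r^4 - 27*r^2 - 11*r - 3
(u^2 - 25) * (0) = 0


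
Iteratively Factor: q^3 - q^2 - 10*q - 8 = (q + 1)*(q^2 - 2*q - 8) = (q + 1)*(q + 2)*(q - 4)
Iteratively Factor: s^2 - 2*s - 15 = (s - 5)*(s + 3)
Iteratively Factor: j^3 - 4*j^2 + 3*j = (j - 1)*(j^2 - 3*j) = j*(j - 1)*(j - 3)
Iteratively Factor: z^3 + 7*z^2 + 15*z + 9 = (z + 3)*(z^2 + 4*z + 3) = (z + 1)*(z + 3)*(z + 3)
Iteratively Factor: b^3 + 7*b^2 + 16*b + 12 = (b + 2)*(b^2 + 5*b + 6) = (b + 2)*(b + 3)*(b + 2)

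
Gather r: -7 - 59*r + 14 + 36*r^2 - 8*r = 36*r^2 - 67*r + 7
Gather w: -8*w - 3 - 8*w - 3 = -16*w - 6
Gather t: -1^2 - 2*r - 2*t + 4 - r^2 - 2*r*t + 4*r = -r^2 + 2*r + t*(-2*r - 2) + 3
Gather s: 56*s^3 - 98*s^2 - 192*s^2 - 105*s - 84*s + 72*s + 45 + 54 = 56*s^3 - 290*s^2 - 117*s + 99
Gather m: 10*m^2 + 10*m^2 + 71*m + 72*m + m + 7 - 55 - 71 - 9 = 20*m^2 + 144*m - 128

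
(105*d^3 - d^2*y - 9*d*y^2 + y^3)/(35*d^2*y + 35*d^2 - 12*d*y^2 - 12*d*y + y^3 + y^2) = (3*d + y)/(y + 1)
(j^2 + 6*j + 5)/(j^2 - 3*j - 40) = (j + 1)/(j - 8)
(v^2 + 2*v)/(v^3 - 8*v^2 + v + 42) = v/(v^2 - 10*v + 21)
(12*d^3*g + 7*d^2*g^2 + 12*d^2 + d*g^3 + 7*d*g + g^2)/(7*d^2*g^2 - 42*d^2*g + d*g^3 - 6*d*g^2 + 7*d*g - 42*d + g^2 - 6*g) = (12*d^2 + 7*d*g + g^2)/(7*d*g - 42*d + g^2 - 6*g)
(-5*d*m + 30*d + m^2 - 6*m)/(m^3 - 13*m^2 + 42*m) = (-5*d + m)/(m*(m - 7))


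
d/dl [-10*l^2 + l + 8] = 1 - 20*l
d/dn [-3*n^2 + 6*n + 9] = 6 - 6*n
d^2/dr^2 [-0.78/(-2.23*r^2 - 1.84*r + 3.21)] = (-7.757724*r^2 - 6.400992*r + 0.78*(4.46*r + 1.84)*(8.92*r + 3.68) + 11.166948)/(2.23*r^2 + 1.84*r - 3.21)^3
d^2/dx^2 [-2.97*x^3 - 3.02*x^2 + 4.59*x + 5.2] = -17.82*x - 6.04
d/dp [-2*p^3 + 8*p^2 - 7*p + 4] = -6*p^2 + 16*p - 7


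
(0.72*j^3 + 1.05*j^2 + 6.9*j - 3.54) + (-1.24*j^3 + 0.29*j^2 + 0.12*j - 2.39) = -0.52*j^3 + 1.34*j^2 + 7.02*j - 5.93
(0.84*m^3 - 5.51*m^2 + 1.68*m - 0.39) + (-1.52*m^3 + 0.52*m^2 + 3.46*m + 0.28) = -0.68*m^3 - 4.99*m^2 + 5.14*m - 0.11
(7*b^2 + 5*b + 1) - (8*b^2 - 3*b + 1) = -b^2 + 8*b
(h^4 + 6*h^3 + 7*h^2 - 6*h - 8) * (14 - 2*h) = -2*h^5 + 2*h^4 + 70*h^3 + 110*h^2 - 68*h - 112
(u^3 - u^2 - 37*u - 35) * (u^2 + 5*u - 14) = u^5 + 4*u^4 - 56*u^3 - 206*u^2 + 343*u + 490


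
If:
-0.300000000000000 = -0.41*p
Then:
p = 0.73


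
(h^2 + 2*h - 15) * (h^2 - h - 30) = h^4 + h^3 - 47*h^2 - 45*h + 450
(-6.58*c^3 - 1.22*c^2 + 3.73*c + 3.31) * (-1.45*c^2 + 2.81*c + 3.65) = 9.541*c^5 - 16.7208*c^4 - 32.8537*c^3 + 1.2288*c^2 + 22.9156*c + 12.0815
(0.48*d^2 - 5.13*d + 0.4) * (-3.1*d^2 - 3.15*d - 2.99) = -1.488*d^4 + 14.391*d^3 + 13.4843*d^2 + 14.0787*d - 1.196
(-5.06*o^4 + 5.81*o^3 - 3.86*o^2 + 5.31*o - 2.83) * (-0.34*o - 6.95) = 1.7204*o^5 + 33.1916*o^4 - 39.0671*o^3 + 25.0216*o^2 - 35.9423*o + 19.6685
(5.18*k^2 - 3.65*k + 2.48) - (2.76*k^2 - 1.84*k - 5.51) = 2.42*k^2 - 1.81*k + 7.99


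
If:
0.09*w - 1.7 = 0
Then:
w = 18.89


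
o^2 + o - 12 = (o - 3)*(o + 4)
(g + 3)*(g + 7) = g^2 + 10*g + 21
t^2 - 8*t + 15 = (t - 5)*(t - 3)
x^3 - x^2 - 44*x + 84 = (x - 6)*(x - 2)*(x + 7)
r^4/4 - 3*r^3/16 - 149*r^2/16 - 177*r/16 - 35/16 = (r/4 + 1/4)*(r - 7)*(r + 1/4)*(r + 5)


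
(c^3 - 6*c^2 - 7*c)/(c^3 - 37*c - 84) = c*(c + 1)/(c^2 + 7*c + 12)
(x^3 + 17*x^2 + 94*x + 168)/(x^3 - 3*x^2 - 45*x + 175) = (x^2 + 10*x + 24)/(x^2 - 10*x + 25)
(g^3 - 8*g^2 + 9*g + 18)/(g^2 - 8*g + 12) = (g^2 - 2*g - 3)/(g - 2)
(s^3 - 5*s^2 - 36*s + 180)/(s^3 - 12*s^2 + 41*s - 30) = (s + 6)/(s - 1)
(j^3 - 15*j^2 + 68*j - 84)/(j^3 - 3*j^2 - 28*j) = (j^2 - 8*j + 12)/(j*(j + 4))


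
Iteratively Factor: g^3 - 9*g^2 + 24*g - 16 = (g - 4)*(g^2 - 5*g + 4) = (g - 4)^2*(g - 1)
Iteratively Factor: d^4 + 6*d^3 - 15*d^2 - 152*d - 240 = (d + 3)*(d^3 + 3*d^2 - 24*d - 80) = (d - 5)*(d + 3)*(d^2 + 8*d + 16) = (d - 5)*(d + 3)*(d + 4)*(d + 4)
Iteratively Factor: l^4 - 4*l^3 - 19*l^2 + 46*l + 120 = (l - 5)*(l^3 + l^2 - 14*l - 24) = (l - 5)*(l - 4)*(l^2 + 5*l + 6) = (l - 5)*(l - 4)*(l + 3)*(l + 2)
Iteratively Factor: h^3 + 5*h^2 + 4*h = (h + 1)*(h^2 + 4*h) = (h + 1)*(h + 4)*(h)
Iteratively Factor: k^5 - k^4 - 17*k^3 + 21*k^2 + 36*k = (k - 3)*(k^4 + 2*k^3 - 11*k^2 - 12*k) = (k - 3)^2*(k^3 + 5*k^2 + 4*k) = (k - 3)^2*(k + 1)*(k^2 + 4*k) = k*(k - 3)^2*(k + 1)*(k + 4)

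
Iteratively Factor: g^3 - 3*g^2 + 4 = (g - 2)*(g^2 - g - 2) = (g - 2)^2*(g + 1)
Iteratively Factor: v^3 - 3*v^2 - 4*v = (v - 4)*(v^2 + v) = (v - 4)*(v + 1)*(v)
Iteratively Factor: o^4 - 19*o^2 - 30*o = (o + 3)*(o^3 - 3*o^2 - 10*o) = o*(o + 3)*(o^2 - 3*o - 10) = o*(o - 5)*(o + 3)*(o + 2)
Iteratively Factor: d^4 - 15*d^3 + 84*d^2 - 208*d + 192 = (d - 4)*(d^3 - 11*d^2 + 40*d - 48) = (d - 4)^2*(d^2 - 7*d + 12) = (d - 4)^3*(d - 3)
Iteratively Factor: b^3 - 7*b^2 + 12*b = (b)*(b^2 - 7*b + 12) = b*(b - 4)*(b - 3)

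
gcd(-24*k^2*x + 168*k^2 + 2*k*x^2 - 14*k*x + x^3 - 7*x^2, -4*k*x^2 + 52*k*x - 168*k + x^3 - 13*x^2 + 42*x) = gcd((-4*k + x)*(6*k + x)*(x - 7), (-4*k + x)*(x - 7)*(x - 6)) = -4*k*x + 28*k + x^2 - 7*x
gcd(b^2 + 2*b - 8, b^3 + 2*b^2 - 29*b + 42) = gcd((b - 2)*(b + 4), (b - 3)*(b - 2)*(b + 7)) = b - 2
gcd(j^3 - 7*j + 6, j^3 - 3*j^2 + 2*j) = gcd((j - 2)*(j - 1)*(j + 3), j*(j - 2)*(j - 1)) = j^2 - 3*j + 2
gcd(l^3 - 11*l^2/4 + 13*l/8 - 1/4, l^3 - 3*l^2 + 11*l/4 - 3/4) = l - 1/2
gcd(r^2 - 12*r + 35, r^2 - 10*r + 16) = 1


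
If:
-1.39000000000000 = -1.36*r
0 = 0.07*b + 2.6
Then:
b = -37.14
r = 1.02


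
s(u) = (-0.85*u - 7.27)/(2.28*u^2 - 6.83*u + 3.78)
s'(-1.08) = -0.45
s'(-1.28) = -0.35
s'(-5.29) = -0.02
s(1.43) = 6.41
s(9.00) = -0.12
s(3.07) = -2.30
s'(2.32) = 810.25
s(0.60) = -15.47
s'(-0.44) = -1.28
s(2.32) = -44.80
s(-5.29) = -0.03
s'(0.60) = -127.68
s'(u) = (6.83 - 4.56*u)*(-0.85*u - 7.27)/(2.28*u^2 - 6.83*u + 3.78)^2 - 0.85/(2.28*u^2 - 6.83*u + 3.78) = (1.938*u^2 + 33.1512*u - 52.8671)/(5.1984*u^4 - 31.1448*u^3 + 63.8857*u^2 - 51.6348*u + 14.2884)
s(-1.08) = -0.46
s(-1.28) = -0.38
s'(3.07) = 3.63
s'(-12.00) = -0.00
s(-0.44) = -0.95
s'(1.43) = -0.85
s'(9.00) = 0.02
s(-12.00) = 0.01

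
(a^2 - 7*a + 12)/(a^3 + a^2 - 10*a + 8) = (a^2 - 7*a + 12)/(a^3 + a^2 - 10*a + 8)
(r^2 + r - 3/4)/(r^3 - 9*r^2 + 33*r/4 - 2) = (2*r + 3)/(2*r^2 - 17*r + 8)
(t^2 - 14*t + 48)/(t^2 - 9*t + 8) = (t - 6)/(t - 1)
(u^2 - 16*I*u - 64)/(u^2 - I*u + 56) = (u - 8*I)/(u + 7*I)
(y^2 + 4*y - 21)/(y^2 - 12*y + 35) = (y^2 + 4*y - 21)/(y^2 - 12*y + 35)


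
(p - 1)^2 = p^2 - 2*p + 1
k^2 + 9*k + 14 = (k + 2)*(k + 7)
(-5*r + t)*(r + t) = -5*r^2 - 4*r*t + t^2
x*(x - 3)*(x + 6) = x^3 + 3*x^2 - 18*x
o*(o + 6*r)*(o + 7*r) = o^3 + 13*o^2*r + 42*o*r^2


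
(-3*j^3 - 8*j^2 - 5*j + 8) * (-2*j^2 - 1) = 6*j^5 + 16*j^4 + 13*j^3 - 8*j^2 + 5*j - 8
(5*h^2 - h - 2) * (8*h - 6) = 40*h^3 - 38*h^2 - 10*h + 12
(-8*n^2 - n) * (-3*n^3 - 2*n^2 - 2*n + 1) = 24*n^5 + 19*n^4 + 18*n^3 - 6*n^2 - n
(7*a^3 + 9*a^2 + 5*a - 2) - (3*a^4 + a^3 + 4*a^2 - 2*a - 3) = -3*a^4 + 6*a^3 + 5*a^2 + 7*a + 1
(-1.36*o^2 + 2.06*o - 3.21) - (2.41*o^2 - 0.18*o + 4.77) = -3.77*o^2 + 2.24*o - 7.98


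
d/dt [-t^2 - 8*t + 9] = -2*t - 8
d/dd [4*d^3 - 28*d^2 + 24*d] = 12*d^2 - 56*d + 24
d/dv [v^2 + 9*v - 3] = 2*v + 9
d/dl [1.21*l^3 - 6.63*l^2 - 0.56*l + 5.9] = 3.63*l^2 - 13.26*l - 0.56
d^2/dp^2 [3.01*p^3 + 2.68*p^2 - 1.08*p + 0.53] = 18.06*p + 5.36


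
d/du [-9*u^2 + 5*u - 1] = 5 - 18*u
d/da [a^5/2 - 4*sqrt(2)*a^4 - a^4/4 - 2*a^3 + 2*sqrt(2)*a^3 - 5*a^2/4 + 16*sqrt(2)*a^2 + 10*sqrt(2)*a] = 5*a^4/2 - 16*sqrt(2)*a^3 - a^3 - 6*a^2 + 6*sqrt(2)*a^2 - 5*a/2 + 32*sqrt(2)*a + 10*sqrt(2)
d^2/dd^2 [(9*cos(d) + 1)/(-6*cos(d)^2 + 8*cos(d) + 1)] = (-729*(1 - cos(2*d))^2*cos(d) - 144*(1 - cos(2*d))^2 + 548*cos(d) - 476*cos(2*d) - 531*cos(3*d) + 162*cos(5*d) + 96)/(8*cos(d) - 3*cos(2*d) - 2)^3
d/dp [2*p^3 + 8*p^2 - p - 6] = 6*p^2 + 16*p - 1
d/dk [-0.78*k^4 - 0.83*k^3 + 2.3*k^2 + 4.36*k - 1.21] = -3.12*k^3 - 2.49*k^2 + 4.6*k + 4.36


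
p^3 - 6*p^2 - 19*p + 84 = (p - 7)*(p - 3)*(p + 4)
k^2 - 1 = (k - 1)*(k + 1)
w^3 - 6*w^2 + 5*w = w*(w - 5)*(w - 1)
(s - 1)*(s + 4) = s^2 + 3*s - 4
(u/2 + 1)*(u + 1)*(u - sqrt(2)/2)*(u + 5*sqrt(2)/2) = u^4/2 + sqrt(2)*u^3 + 3*u^3/2 - u^2/4 + 3*sqrt(2)*u^2 - 15*u/4 + 2*sqrt(2)*u - 5/2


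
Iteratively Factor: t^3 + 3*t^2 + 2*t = (t)*(t^2 + 3*t + 2) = t*(t + 2)*(t + 1)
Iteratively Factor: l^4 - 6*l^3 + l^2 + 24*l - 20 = (l - 1)*(l^3 - 5*l^2 - 4*l + 20) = (l - 1)*(l + 2)*(l^2 - 7*l + 10) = (l - 5)*(l - 1)*(l + 2)*(l - 2)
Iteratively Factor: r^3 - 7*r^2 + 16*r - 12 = (r - 2)*(r^2 - 5*r + 6) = (r - 2)^2*(r - 3)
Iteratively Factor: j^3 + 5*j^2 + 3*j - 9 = (j + 3)*(j^2 + 2*j - 3) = (j - 1)*(j + 3)*(j + 3)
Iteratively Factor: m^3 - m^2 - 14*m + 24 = (m - 3)*(m^2 + 2*m - 8) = (m - 3)*(m + 4)*(m - 2)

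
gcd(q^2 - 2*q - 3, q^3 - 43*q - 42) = q + 1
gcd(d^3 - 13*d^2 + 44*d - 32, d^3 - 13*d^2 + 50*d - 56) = d - 4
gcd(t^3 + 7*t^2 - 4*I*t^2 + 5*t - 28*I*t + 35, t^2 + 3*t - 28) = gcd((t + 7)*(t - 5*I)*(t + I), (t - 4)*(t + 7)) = t + 7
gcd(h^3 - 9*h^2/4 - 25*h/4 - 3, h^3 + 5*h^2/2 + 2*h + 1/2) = h + 1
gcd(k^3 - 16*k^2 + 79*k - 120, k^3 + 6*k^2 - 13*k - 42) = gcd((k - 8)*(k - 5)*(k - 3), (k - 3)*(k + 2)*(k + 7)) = k - 3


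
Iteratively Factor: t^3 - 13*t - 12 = (t + 3)*(t^2 - 3*t - 4) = (t + 1)*(t + 3)*(t - 4)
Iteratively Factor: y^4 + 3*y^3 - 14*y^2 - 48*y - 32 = (y - 4)*(y^3 + 7*y^2 + 14*y + 8) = (y - 4)*(y + 4)*(y^2 + 3*y + 2) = (y - 4)*(y + 2)*(y + 4)*(y + 1)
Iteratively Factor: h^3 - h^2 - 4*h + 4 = (h - 1)*(h^2 - 4) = (h - 1)*(h + 2)*(h - 2)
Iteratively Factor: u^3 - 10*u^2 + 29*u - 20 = (u - 5)*(u^2 - 5*u + 4) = (u - 5)*(u - 4)*(u - 1)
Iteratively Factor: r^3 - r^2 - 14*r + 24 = (r - 3)*(r^2 + 2*r - 8) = (r - 3)*(r + 4)*(r - 2)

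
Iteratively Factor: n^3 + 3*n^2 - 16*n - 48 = (n + 4)*(n^2 - n - 12) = (n - 4)*(n + 4)*(n + 3)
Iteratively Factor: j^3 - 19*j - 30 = (j + 2)*(j^2 - 2*j - 15) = (j + 2)*(j + 3)*(j - 5)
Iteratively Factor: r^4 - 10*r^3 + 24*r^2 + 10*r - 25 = (r - 1)*(r^3 - 9*r^2 + 15*r + 25) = (r - 1)*(r + 1)*(r^2 - 10*r + 25) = (r - 5)*(r - 1)*(r + 1)*(r - 5)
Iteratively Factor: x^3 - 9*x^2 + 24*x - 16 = (x - 1)*(x^2 - 8*x + 16) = (x - 4)*(x - 1)*(x - 4)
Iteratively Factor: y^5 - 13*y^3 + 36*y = (y + 2)*(y^4 - 2*y^3 - 9*y^2 + 18*y) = y*(y + 2)*(y^3 - 2*y^2 - 9*y + 18) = y*(y + 2)*(y + 3)*(y^2 - 5*y + 6) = y*(y - 3)*(y + 2)*(y + 3)*(y - 2)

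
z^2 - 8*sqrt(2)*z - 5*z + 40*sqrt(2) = (z - 5)*(z - 8*sqrt(2))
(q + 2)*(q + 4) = q^2 + 6*q + 8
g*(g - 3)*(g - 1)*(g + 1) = g^4 - 3*g^3 - g^2 + 3*g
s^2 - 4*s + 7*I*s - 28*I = (s - 4)*(s + 7*I)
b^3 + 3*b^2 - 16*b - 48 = (b - 4)*(b + 3)*(b + 4)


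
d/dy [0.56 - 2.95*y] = -2.95000000000000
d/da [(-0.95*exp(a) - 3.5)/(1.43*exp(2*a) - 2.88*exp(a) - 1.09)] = (1.3585*exp(2*a) + 10.01*exp(a) - 9.0445)*exp(a)/(2.0449*exp(4*a) - 8.2368*exp(3*a) + 5.177*exp(2*a) + 6.2784*exp(a) + 1.1881)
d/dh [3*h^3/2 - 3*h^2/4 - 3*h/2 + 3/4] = 9*h^2/2 - 3*h/2 - 3/2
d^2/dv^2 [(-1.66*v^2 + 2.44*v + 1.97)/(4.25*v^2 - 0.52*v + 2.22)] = (-2.8421709430404e-14*v^4 + 80.8078*v^3 + 307.47135*v^2 - 164.2506*v - 46.83734)/(76.765625*v^6 - 28.1775*v^5 + 123.74385*v^4 - 29.577808*v^3 + 64.637964*v^2 - 7.688304*v + 10.941048)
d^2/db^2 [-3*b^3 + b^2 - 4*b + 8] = 2 - 18*b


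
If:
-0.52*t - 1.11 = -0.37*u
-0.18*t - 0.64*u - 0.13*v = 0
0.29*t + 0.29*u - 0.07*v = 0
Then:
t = -1.49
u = 0.91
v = -2.41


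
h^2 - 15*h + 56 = (h - 8)*(h - 7)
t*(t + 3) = t^2 + 3*t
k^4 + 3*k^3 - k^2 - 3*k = k*(k - 1)*(k + 1)*(k + 3)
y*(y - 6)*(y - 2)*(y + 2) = y^4 - 6*y^3 - 4*y^2 + 24*y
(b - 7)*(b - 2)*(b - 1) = b^3 - 10*b^2 + 23*b - 14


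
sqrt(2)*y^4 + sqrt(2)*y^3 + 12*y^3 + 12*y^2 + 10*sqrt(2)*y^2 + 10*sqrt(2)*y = y*(y + sqrt(2))*(y + 5*sqrt(2))*(sqrt(2)*y + sqrt(2))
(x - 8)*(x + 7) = x^2 - x - 56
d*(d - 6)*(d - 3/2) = d^3 - 15*d^2/2 + 9*d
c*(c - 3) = c^2 - 3*c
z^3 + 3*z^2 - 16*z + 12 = (z - 2)*(z - 1)*(z + 6)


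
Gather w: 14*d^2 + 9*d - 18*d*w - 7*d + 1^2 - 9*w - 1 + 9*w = 14*d^2 - 18*d*w + 2*d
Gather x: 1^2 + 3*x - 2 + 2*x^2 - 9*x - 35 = 2*x^2 - 6*x - 36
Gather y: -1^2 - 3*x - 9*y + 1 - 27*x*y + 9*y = -27*x*y - 3*x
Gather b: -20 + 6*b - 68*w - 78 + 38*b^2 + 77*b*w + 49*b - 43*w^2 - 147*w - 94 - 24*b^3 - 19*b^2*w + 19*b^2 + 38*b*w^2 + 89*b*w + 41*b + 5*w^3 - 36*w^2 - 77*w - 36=-24*b^3 + b^2*(57 - 19*w) + b*(38*w^2 + 166*w + 96) + 5*w^3 - 79*w^2 - 292*w - 228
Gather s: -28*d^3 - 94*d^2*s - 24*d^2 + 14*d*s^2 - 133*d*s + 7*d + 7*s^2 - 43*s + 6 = -28*d^3 - 24*d^2 + 7*d + s^2*(14*d + 7) + s*(-94*d^2 - 133*d - 43) + 6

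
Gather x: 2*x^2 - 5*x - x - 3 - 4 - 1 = 2*x^2 - 6*x - 8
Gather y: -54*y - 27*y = -81*y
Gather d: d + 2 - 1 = d + 1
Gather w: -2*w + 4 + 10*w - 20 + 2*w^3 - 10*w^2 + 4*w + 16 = 2*w^3 - 10*w^2 + 12*w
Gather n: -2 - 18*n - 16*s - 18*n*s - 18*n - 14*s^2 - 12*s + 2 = n*(-18*s - 36) - 14*s^2 - 28*s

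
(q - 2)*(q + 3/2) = q^2 - q/2 - 3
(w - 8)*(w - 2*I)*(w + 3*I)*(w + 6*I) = w^4 - 8*w^3 + 7*I*w^3 - 56*I*w^2 + 36*I*w - 288*I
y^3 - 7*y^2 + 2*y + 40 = (y - 5)*(y - 4)*(y + 2)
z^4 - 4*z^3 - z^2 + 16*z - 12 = (z - 3)*(z - 2)*(z - 1)*(z + 2)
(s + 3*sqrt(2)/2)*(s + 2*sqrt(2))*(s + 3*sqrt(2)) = s^3 + 13*sqrt(2)*s^2/2 + 27*s + 18*sqrt(2)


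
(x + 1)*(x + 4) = x^2 + 5*x + 4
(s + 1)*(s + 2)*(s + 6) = s^3 + 9*s^2 + 20*s + 12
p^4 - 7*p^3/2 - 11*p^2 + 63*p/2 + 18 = (p - 4)*(p - 3)*(p + 1/2)*(p + 3)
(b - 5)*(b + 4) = b^2 - b - 20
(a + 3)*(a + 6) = a^2 + 9*a + 18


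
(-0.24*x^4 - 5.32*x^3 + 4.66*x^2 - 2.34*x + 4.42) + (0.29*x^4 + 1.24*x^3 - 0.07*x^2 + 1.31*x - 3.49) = 0.05*x^4 - 4.08*x^3 + 4.59*x^2 - 1.03*x + 0.93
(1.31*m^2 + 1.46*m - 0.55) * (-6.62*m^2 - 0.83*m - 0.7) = -8.6722*m^4 - 10.7525*m^3 + 1.5122*m^2 - 0.5655*m + 0.385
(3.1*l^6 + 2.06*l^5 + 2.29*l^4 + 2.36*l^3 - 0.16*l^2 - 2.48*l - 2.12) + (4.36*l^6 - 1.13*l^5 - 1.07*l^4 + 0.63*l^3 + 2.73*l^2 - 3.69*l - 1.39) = 7.46*l^6 + 0.93*l^5 + 1.22*l^4 + 2.99*l^3 + 2.57*l^2 - 6.17*l - 3.51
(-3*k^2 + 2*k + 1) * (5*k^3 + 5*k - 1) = -15*k^5 + 10*k^4 - 10*k^3 + 13*k^2 + 3*k - 1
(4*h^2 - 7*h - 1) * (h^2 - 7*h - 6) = 4*h^4 - 35*h^3 + 24*h^2 + 49*h + 6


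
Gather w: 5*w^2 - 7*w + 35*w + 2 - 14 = 5*w^2 + 28*w - 12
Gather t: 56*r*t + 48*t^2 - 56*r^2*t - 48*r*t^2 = t^2*(48 - 48*r) + t*(-56*r^2 + 56*r)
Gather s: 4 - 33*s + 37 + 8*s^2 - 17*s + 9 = 8*s^2 - 50*s + 50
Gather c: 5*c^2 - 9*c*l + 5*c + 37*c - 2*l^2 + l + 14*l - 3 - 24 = 5*c^2 + c*(42 - 9*l) - 2*l^2 + 15*l - 27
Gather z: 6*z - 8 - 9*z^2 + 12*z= -9*z^2 + 18*z - 8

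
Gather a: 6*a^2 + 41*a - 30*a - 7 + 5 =6*a^2 + 11*a - 2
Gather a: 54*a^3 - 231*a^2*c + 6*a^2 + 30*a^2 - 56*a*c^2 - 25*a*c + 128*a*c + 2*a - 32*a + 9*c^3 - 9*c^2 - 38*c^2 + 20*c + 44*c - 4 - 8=54*a^3 + a^2*(36 - 231*c) + a*(-56*c^2 + 103*c - 30) + 9*c^3 - 47*c^2 + 64*c - 12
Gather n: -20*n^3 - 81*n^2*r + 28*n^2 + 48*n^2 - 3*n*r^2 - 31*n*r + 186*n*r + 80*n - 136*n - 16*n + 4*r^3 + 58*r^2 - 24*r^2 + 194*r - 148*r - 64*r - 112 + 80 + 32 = -20*n^3 + n^2*(76 - 81*r) + n*(-3*r^2 + 155*r - 72) + 4*r^3 + 34*r^2 - 18*r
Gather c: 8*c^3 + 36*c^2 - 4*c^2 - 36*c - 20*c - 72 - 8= 8*c^3 + 32*c^2 - 56*c - 80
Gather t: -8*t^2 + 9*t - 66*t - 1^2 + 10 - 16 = -8*t^2 - 57*t - 7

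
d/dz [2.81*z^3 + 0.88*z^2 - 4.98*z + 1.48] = 8.43*z^2 + 1.76*z - 4.98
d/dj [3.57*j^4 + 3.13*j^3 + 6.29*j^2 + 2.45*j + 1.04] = 14.28*j^3 + 9.39*j^2 + 12.58*j + 2.45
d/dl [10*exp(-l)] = -10*exp(-l)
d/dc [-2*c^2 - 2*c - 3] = -4*c - 2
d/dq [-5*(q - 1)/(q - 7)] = 30/(q - 7)^2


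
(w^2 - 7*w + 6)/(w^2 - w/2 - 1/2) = 2*(w - 6)/(2*w + 1)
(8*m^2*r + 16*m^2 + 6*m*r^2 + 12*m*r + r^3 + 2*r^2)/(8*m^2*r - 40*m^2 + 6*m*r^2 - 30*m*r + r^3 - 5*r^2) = (r + 2)/(r - 5)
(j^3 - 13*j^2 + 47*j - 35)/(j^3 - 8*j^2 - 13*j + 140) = (j - 1)/(j + 4)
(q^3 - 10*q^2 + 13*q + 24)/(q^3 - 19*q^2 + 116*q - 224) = (q^2 - 2*q - 3)/(q^2 - 11*q + 28)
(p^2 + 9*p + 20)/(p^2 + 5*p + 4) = (p + 5)/(p + 1)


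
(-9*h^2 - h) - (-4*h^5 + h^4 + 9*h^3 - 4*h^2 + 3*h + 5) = 4*h^5 - h^4 - 9*h^3 - 5*h^2 - 4*h - 5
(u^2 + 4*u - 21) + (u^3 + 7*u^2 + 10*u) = u^3 + 8*u^2 + 14*u - 21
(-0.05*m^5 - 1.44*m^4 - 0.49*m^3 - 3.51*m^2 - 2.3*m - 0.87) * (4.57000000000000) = -0.2285*m^5 - 6.5808*m^4 - 2.2393*m^3 - 16.0407*m^2 - 10.511*m - 3.9759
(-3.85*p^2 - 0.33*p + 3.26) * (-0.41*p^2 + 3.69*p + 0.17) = 1.5785*p^4 - 14.0712*p^3 - 3.2088*p^2 + 11.9733*p + 0.5542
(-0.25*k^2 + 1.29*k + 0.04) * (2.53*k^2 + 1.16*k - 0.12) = -0.6325*k^4 + 2.9737*k^3 + 1.6276*k^2 - 0.1084*k - 0.0048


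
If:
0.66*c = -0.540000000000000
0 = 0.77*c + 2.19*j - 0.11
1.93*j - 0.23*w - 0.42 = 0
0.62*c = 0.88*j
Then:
No Solution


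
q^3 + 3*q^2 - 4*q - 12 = (q - 2)*(q + 2)*(q + 3)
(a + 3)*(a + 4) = a^2 + 7*a + 12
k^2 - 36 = (k - 6)*(k + 6)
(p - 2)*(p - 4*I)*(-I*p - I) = -I*p^3 - 4*p^2 + I*p^2 + 4*p + 2*I*p + 8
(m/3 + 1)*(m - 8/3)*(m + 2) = m^3/3 + 7*m^2/9 - 22*m/9 - 16/3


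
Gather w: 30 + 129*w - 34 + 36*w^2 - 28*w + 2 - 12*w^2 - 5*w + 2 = 24*w^2 + 96*w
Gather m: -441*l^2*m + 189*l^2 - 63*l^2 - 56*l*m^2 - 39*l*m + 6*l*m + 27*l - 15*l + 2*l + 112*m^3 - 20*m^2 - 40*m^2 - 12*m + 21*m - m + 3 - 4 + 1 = 126*l^2 + 14*l + 112*m^3 + m^2*(-56*l - 60) + m*(-441*l^2 - 33*l + 8)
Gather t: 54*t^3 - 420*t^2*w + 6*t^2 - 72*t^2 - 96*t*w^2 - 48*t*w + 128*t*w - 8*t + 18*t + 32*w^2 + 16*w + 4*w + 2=54*t^3 + t^2*(-420*w - 66) + t*(-96*w^2 + 80*w + 10) + 32*w^2 + 20*w + 2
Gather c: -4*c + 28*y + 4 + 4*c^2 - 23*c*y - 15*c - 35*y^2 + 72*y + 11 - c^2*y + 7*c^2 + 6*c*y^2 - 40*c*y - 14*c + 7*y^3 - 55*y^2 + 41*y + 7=c^2*(11 - y) + c*(6*y^2 - 63*y - 33) + 7*y^3 - 90*y^2 + 141*y + 22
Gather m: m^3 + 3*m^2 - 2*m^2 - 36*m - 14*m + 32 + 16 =m^3 + m^2 - 50*m + 48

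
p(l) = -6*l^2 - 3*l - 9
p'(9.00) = -111.00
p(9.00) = -522.00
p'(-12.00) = 141.00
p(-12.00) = -837.00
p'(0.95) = -14.40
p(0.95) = -17.26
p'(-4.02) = 45.24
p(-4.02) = -93.90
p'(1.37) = -19.44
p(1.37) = -24.37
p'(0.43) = -8.16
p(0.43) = -11.40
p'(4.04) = -51.48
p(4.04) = -119.05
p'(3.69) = -47.28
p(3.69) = -101.77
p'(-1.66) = 16.92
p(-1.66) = -20.55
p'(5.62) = -70.44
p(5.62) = -215.37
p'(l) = -12*l - 3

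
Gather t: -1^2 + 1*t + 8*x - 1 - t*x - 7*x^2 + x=t*(1 - x) - 7*x^2 + 9*x - 2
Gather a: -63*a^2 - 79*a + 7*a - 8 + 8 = -63*a^2 - 72*a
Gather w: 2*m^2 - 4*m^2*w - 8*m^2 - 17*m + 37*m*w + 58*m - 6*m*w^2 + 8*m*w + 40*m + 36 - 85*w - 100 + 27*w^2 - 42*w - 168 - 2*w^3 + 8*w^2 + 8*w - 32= -6*m^2 + 81*m - 2*w^3 + w^2*(35 - 6*m) + w*(-4*m^2 + 45*m - 119) - 264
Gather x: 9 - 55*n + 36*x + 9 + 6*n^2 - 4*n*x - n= 6*n^2 - 56*n + x*(36 - 4*n) + 18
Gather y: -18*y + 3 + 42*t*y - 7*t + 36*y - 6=-7*t + y*(42*t + 18) - 3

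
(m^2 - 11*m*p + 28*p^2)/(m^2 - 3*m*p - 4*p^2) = (m - 7*p)/(m + p)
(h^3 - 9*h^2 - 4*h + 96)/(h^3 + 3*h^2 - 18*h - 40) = (h^2 - 5*h - 24)/(h^2 + 7*h + 10)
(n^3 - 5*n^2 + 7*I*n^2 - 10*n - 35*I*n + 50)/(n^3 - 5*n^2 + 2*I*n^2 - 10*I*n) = (n + 5*I)/n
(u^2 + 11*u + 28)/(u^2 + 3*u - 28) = (u + 4)/(u - 4)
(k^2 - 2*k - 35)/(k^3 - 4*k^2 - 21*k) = (k + 5)/(k*(k + 3))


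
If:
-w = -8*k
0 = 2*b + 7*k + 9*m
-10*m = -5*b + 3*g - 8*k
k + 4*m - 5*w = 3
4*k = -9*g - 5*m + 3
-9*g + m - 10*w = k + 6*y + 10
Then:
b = 2418/7411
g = 2776/7411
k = -579/7411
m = -87/7411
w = -4632/7411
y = -26141/22233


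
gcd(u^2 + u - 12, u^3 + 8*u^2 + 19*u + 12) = u + 4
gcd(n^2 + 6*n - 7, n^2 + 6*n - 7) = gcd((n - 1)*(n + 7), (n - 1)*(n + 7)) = n^2 + 6*n - 7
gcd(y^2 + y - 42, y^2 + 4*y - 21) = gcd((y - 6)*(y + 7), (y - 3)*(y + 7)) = y + 7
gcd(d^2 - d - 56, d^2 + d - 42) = d + 7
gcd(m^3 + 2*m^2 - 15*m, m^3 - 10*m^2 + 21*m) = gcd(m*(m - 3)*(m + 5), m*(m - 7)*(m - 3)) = m^2 - 3*m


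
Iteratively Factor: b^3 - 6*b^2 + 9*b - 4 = (b - 4)*(b^2 - 2*b + 1) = (b - 4)*(b - 1)*(b - 1)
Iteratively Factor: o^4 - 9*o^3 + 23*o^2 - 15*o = (o - 3)*(o^3 - 6*o^2 + 5*o) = (o - 5)*(o - 3)*(o^2 - o) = (o - 5)*(o - 3)*(o - 1)*(o)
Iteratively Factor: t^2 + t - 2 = (t - 1)*(t + 2)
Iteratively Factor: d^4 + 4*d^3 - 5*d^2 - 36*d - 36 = (d - 3)*(d^3 + 7*d^2 + 16*d + 12) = (d - 3)*(d + 2)*(d^2 + 5*d + 6) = (d - 3)*(d + 2)*(d + 3)*(d + 2)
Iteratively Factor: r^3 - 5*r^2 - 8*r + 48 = (r + 3)*(r^2 - 8*r + 16) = (r - 4)*(r + 3)*(r - 4)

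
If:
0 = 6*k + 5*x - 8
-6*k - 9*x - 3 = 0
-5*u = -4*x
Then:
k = 29/8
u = -11/5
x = -11/4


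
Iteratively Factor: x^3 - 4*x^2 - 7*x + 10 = (x + 2)*(x^2 - 6*x + 5) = (x - 1)*(x + 2)*(x - 5)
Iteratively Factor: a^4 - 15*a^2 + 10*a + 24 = (a + 1)*(a^3 - a^2 - 14*a + 24) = (a - 3)*(a + 1)*(a^2 + 2*a - 8) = (a - 3)*(a - 2)*(a + 1)*(a + 4)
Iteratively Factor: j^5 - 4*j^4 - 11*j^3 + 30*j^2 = (j + 3)*(j^4 - 7*j^3 + 10*j^2) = (j - 5)*(j + 3)*(j^3 - 2*j^2) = (j - 5)*(j - 2)*(j + 3)*(j^2) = j*(j - 5)*(j - 2)*(j + 3)*(j)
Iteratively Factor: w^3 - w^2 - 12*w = (w - 4)*(w^2 + 3*w) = (w - 4)*(w + 3)*(w)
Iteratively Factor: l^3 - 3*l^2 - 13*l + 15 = (l - 1)*(l^2 - 2*l - 15) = (l - 5)*(l - 1)*(l + 3)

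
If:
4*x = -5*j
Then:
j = -4*x/5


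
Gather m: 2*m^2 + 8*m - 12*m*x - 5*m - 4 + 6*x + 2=2*m^2 + m*(3 - 12*x) + 6*x - 2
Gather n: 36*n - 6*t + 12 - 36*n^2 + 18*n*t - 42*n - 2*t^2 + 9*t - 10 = -36*n^2 + n*(18*t - 6) - 2*t^2 + 3*t + 2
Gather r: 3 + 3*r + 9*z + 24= 3*r + 9*z + 27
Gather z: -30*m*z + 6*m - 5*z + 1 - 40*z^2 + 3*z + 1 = 6*m - 40*z^2 + z*(-30*m - 2) + 2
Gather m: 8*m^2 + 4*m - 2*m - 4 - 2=8*m^2 + 2*m - 6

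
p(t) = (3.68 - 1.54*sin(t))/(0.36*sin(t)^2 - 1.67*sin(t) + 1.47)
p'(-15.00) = -0.60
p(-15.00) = 1.73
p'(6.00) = 1.16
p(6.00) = 2.09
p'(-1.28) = 0.17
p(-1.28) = 1.52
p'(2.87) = -2.82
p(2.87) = 3.12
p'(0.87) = 8.62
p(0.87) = 6.20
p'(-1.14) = 0.26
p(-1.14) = 1.55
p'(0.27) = 2.81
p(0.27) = 3.11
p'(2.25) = -8.97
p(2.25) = 6.39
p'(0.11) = 2.15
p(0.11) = 2.72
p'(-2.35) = -0.53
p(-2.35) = 1.68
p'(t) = (3.68 - 1.54*sin(t))*(-0.72*sin(t)*cos(t) + 1.67*cos(t))/(0.36*sin(t)^2 - 1.67*sin(t) + 1.47)^2 - 1.54*cos(t)/(0.36*sin(t)^2 - 1.67*sin(t) + 1.47)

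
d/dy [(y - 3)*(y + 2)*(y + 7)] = 3*y^2 + 12*y - 13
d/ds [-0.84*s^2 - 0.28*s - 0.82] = -1.68*s - 0.28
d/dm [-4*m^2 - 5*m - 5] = -8*m - 5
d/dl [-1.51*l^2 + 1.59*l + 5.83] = 1.59 - 3.02*l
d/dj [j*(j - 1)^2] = (j - 1)*(3*j - 1)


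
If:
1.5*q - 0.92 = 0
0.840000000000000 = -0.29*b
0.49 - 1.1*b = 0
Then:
No Solution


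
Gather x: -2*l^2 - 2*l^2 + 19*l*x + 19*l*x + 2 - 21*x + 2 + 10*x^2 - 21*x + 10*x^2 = -4*l^2 + 20*x^2 + x*(38*l - 42) + 4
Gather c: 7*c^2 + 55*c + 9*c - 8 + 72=7*c^2 + 64*c + 64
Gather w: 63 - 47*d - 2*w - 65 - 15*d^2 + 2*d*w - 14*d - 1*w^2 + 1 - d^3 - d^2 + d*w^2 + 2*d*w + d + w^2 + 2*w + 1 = -d^3 - 16*d^2 + d*w^2 + 4*d*w - 60*d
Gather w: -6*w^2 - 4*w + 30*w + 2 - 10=-6*w^2 + 26*w - 8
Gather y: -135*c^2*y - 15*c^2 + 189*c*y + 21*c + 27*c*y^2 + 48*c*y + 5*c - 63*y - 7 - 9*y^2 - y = -15*c^2 + 26*c + y^2*(27*c - 9) + y*(-135*c^2 + 237*c - 64) - 7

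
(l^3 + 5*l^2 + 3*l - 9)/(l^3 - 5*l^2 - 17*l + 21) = (l + 3)/(l - 7)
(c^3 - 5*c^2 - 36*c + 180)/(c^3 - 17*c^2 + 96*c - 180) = (c + 6)/(c - 6)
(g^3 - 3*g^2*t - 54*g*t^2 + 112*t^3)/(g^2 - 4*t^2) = (g^2 - g*t - 56*t^2)/(g + 2*t)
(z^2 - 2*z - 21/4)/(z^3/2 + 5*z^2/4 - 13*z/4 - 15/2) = (4*z^2 - 8*z - 21)/(2*z^3 + 5*z^2 - 13*z - 30)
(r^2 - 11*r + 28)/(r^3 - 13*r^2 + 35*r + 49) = (r - 4)/(r^2 - 6*r - 7)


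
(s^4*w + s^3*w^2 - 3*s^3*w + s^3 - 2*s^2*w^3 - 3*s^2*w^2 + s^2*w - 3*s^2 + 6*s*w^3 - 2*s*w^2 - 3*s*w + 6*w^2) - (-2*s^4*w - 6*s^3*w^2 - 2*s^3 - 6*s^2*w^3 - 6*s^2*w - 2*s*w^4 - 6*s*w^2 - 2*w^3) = 3*s^4*w + 7*s^3*w^2 - 3*s^3*w + 3*s^3 + 4*s^2*w^3 - 3*s^2*w^2 + 7*s^2*w - 3*s^2 + 2*s*w^4 + 6*s*w^3 + 4*s*w^2 - 3*s*w + 2*w^3 + 6*w^2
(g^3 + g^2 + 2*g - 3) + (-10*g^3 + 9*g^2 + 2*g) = -9*g^3 + 10*g^2 + 4*g - 3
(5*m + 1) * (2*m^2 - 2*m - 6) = 10*m^3 - 8*m^2 - 32*m - 6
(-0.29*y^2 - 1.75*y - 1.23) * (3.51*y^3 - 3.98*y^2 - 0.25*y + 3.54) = -1.0179*y^5 - 4.9883*y^4 + 2.7202*y^3 + 4.3063*y^2 - 5.8875*y - 4.3542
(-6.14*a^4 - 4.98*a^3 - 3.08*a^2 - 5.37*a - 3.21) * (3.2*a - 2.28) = -19.648*a^5 - 1.9368*a^4 + 1.4984*a^3 - 10.1616*a^2 + 1.9716*a + 7.3188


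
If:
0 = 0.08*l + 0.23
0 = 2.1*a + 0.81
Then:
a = -0.39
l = -2.88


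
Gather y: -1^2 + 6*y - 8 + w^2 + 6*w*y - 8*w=w^2 - 8*w + y*(6*w + 6) - 9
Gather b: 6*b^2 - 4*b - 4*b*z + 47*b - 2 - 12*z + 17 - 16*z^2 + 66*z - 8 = 6*b^2 + b*(43 - 4*z) - 16*z^2 + 54*z + 7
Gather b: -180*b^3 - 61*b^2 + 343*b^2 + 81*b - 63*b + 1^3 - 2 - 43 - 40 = -180*b^3 + 282*b^2 + 18*b - 84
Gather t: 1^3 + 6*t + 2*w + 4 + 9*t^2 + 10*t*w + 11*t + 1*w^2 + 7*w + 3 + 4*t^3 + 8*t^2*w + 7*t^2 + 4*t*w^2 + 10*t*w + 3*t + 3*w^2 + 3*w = 4*t^3 + t^2*(8*w + 16) + t*(4*w^2 + 20*w + 20) + 4*w^2 + 12*w + 8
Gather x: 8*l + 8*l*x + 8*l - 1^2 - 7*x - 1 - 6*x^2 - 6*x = 16*l - 6*x^2 + x*(8*l - 13) - 2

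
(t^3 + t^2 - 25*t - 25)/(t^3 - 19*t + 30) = (t^2 - 4*t - 5)/(t^2 - 5*t + 6)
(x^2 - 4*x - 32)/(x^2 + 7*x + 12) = (x - 8)/(x + 3)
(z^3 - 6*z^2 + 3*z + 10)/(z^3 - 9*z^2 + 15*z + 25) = (z - 2)/(z - 5)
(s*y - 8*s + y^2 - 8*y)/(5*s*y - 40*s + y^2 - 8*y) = (s + y)/(5*s + y)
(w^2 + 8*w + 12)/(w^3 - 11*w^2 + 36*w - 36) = (w^2 + 8*w + 12)/(w^3 - 11*w^2 + 36*w - 36)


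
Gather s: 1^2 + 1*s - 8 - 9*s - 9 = -8*s - 16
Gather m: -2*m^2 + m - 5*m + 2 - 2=-2*m^2 - 4*m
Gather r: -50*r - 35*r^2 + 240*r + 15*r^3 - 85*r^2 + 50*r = 15*r^3 - 120*r^2 + 240*r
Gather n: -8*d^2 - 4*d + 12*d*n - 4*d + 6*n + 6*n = -8*d^2 - 8*d + n*(12*d + 12)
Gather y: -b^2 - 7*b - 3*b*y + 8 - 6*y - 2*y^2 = -b^2 - 7*b - 2*y^2 + y*(-3*b - 6) + 8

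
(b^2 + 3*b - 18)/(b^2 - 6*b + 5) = (b^2 + 3*b - 18)/(b^2 - 6*b + 5)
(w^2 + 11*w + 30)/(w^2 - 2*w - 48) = (w + 5)/(w - 8)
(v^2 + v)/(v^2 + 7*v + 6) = v/(v + 6)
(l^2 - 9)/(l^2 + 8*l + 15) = (l - 3)/(l + 5)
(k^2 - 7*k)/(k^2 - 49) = k/(k + 7)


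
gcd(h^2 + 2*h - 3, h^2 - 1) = h - 1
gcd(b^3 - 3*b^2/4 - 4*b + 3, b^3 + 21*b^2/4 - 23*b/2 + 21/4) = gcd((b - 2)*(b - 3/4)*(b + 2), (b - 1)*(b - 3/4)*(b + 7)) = b - 3/4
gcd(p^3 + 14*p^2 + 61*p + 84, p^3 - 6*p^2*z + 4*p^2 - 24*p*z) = p + 4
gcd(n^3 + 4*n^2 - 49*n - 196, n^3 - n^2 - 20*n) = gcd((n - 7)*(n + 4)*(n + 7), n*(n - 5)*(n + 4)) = n + 4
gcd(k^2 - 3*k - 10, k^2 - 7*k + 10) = k - 5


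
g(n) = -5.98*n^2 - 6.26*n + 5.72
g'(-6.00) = 65.50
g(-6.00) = -172.00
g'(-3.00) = 29.62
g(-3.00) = -29.32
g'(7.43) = -95.12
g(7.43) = -370.92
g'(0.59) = -13.32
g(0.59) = -0.06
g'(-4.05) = 42.18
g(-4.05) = -67.01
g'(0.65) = -14.03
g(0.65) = -0.88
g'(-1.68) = 13.83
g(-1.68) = -0.64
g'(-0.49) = -0.40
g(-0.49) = 7.35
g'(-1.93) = 16.82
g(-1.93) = -4.47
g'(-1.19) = 7.97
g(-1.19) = 4.70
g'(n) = -11.96*n - 6.26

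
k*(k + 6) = k^2 + 6*k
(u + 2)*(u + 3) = u^2 + 5*u + 6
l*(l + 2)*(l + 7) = l^3 + 9*l^2 + 14*l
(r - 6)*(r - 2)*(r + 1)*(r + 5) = r^4 - 2*r^3 - 31*r^2 + 32*r + 60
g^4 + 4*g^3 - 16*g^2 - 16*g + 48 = (g - 2)^2*(g + 2)*(g + 6)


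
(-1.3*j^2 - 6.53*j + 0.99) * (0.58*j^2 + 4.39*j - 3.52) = -0.754*j^4 - 9.4944*j^3 - 23.5165*j^2 + 27.3317*j - 3.4848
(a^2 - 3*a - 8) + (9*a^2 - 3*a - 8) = 10*a^2 - 6*a - 16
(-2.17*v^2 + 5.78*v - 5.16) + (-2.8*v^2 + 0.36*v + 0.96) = -4.97*v^2 + 6.14*v - 4.2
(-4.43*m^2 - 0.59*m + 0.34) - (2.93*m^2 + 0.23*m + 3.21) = -7.36*m^2 - 0.82*m - 2.87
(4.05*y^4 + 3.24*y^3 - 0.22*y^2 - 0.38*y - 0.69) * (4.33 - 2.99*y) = -12.1095*y^5 + 7.8489*y^4 + 14.687*y^3 + 0.1836*y^2 + 0.4177*y - 2.9877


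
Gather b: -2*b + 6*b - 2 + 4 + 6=4*b + 8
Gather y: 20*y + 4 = 20*y + 4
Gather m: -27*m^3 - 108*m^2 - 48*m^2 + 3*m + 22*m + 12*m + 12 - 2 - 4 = -27*m^3 - 156*m^2 + 37*m + 6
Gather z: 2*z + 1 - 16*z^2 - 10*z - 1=-16*z^2 - 8*z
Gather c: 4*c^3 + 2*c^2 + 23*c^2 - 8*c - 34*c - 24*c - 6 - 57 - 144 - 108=4*c^3 + 25*c^2 - 66*c - 315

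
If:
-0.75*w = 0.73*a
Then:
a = -1.02739726027397*w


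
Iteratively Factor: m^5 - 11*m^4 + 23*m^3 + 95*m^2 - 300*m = (m)*(m^4 - 11*m^3 + 23*m^2 + 95*m - 300) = m*(m - 4)*(m^3 - 7*m^2 - 5*m + 75) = m*(m - 4)*(m + 3)*(m^2 - 10*m + 25) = m*(m - 5)*(m - 4)*(m + 3)*(m - 5)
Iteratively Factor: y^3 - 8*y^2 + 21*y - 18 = (y - 3)*(y^2 - 5*y + 6) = (y - 3)*(y - 2)*(y - 3)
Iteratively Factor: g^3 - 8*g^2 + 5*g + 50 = (g - 5)*(g^2 - 3*g - 10) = (g - 5)^2*(g + 2)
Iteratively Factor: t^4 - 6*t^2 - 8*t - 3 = (t - 3)*(t^3 + 3*t^2 + 3*t + 1) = (t - 3)*(t + 1)*(t^2 + 2*t + 1) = (t - 3)*(t + 1)^2*(t + 1)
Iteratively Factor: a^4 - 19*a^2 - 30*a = (a + 2)*(a^3 - 2*a^2 - 15*a) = (a - 5)*(a + 2)*(a^2 + 3*a) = (a - 5)*(a + 2)*(a + 3)*(a)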